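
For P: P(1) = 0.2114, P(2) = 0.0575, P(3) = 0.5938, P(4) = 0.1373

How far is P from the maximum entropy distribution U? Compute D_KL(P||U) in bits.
0.4493 bits

U(i) = 1/4 for all i

D_KL(P||U) = Σ P(x) log₂(P(x) / (1/4))
           = Σ P(x) log₂(P(x)) + log₂(4)
           = log₂(4) - H(P)

H(P) = -Σ P(x) log₂(P(x)):
  -P(1)·log₂(P(1)) = -(0.2114)·log₂(0.2114) = 0.47395
  -P(2)·log₂(P(2)) = -(0.0575)·log₂(0.0575) = 0.23692
  -P(3)·log₂(P(3)) = -(0.5938)·log₂(0.5938) = 0.44651
  -P(4)·log₂(P(4)) = -(0.1373)·log₂(0.1373) = 0.39331
H(P) = 0.47395 + 0.23692 + 0.44651 + 0.39331 = 1.55069 bits

log₂(4) = 2.00000 bits

D_KL(P||U) = 2.00000 - 1.55069 = 0.44931 ≈ 0.4493 bits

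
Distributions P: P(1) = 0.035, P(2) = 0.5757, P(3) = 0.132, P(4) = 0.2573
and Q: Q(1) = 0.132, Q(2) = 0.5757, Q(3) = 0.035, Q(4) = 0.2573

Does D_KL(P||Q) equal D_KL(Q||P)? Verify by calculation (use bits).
D_KL(P||Q) = 0.1858 bits, D_KL(Q||P) = 0.1858 bits. Yes — for this pair D_KL(P||Q) = D_KL(Q||P).

D_KL(P||Q) = Σ P(x) log₂(P(x)/Q(x))

Computing term by term:
  P(1)·log₂(P(1)/Q(1)) = 0.035·log₂(0.035/0.132) = -0.06703
  P(2)·log₂(P(2)/Q(2)) = 0.5757·log₂(0.5757/0.5757) = 0.00000
  P(3)·log₂(P(3)/Q(3)) = 0.132·log₂(0.132/0.035) = 0.25279
  P(4)·log₂(P(4)/Q(4)) = 0.2573·log₂(0.2573/0.2573) = 0.00000

D_KL(P||Q) = -0.06703 + 0.00000 + 0.25279 + 0.00000 = 0.18576 ≈ 0.1858 bits

D_KL(Q||P) = Σ Q(x) log₂(Q(x)/P(x))

Computing term by term:
  Q(1)·log₂(Q(1)/P(1)) = 0.132·log₂(0.132/0.035) = 0.25279
  Q(2)·log₂(Q(2)/P(2)) = 0.5757·log₂(0.5757/0.5757) = 0.00000
  Q(3)·log₂(Q(3)/P(3)) = 0.035·log₂(0.035/0.132) = -0.06703
  Q(4)·log₂(Q(4)/P(4)) = 0.2573·log₂(0.2573/0.2573) = 0.00000

D_KL(Q||P) = 0.25279 + 0.00000 - 0.06703 + 0.00000 = 0.18576 ≈ 0.1858 bits

These ARE equal here. Q is P with outcomes relabeled (Q(1) = P(3), Q(3) = P(1)) by a relabeling that is its own inverse, so the two sums contain exactly the same terms in a different order. This is a special case — KL divergence is not symmetric in general: D_KL(P||Q) ≠ D_KL(Q||P) for most P, Q.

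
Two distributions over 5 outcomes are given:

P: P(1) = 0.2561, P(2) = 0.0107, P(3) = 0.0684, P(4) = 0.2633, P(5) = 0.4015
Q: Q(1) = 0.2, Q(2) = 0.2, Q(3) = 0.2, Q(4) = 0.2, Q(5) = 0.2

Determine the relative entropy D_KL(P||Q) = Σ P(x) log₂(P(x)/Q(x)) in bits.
0.4484 bits

D_KL(P||Q) = Σ P(x) log₂(P(x)/Q(x))

Computing term by term:
  P(1)·log₂(P(1)/Q(1)) = 0.2561·log₂(0.2561/0.2) = 0.09135
  P(2)·log₂(P(2)/Q(2)) = 0.0107·log₂(0.0107/0.2) = -0.04520
  P(3)·log₂(P(3)/Q(3)) = 0.0684·log₂(0.0684/0.2) = -0.10588
  P(4)·log₂(P(4)/Q(4)) = 0.2633·log₂(0.2633/0.2) = 0.10445
  P(5)·log₂(P(5)/Q(5)) = 0.4015·log₂(0.4015/0.2) = 0.40367

D_KL(P||Q) = 0.09135 - 0.04520 - 0.10588 + 0.10445 + 0.40367 = 0.44839 ≈ 0.4484 bits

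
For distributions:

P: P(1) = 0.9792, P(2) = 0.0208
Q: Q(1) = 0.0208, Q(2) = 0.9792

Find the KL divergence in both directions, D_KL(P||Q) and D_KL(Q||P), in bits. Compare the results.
D_KL(P||Q) = 5.3258 bits, D_KL(Q||P) = 5.3258 bits. The two directions give exactly the same value for this pair.

D_KL(P||Q) = Σ P(x) log₂(P(x)/Q(x))

Computing term by term:
  P(1)·log₂(P(1)/Q(1)) = 0.9792·log₂(0.9792/0.0208) = 5.44136
  P(2)·log₂(P(2)/Q(2)) = 0.0208·log₂(0.0208/0.9792) = -0.11558

D_KL(P||Q) = 5.44136 - 0.11558 = 5.32578 ≈ 5.3258 bits

D_KL(Q||P) = Σ Q(x) log₂(Q(x)/P(x))

Computing term by term:
  Q(1)·log₂(Q(1)/P(1)) = 0.0208·log₂(0.0208/0.9792) = -0.11558
  Q(2)·log₂(Q(2)/P(2)) = 0.9792·log₂(0.9792/0.0208) = 5.44136

D_KL(Q||P) = -0.11558 + 5.44136 = 5.32578 ≈ 5.3258 bits

These ARE equal here. Q is P with outcomes relabeled (Q(1) = P(2), Q(2) = P(1)) by a relabeling that is its own inverse, so the two sums contain exactly the same terms in a different order. This is a special case — KL divergence is not symmetric in general: D_KL(P||Q) ≠ D_KL(Q||P) for most P, Q.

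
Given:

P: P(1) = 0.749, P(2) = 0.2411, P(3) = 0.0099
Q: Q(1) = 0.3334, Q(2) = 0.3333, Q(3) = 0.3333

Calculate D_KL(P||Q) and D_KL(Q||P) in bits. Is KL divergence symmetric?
D_KL(P||Q) = 0.7118 bits, D_KL(Q||P) = 1.4573 bits. No, KL divergence is not symmetric.

D_KL(P||Q) = Σ P(x) log₂(P(x)/Q(x))

Computing term by term:
  P(1)·log₂(P(1)/Q(1)) = 0.749·log₂(0.749/0.3334) = 0.87462
  P(2)·log₂(P(2)/Q(2)) = 0.2411·log₂(0.2411/0.3333) = -0.11264
  P(3)·log₂(P(3)/Q(3)) = 0.0099·log₂(0.0099/0.3333) = -0.05023

D_KL(P||Q) = 0.87462 - 0.11264 - 0.05023 = 0.71175 ≈ 0.7118 bits

D_KL(Q||P) = Σ Q(x) log₂(Q(x)/P(x))

Computing term by term:
  Q(1)·log₂(Q(1)/P(1)) = 0.3334·log₂(0.3334/0.749) = -0.38932
  Q(2)·log₂(Q(2)/P(2)) = 0.3333·log₂(0.3333/0.2411) = 0.15571
  Q(3)·log₂(Q(3)/P(3)) = 0.3333·log₂(0.3333/0.0099) = 1.69091

D_KL(Q||P) = -0.38932 + 0.15571 + 1.69091 = 1.45730 ≈ 1.4573 bits

These are NOT equal (difference: 0.7455 bits). KL divergence is asymmetric: D_KL(P||Q) ≠ D_KL(Q||P) in general.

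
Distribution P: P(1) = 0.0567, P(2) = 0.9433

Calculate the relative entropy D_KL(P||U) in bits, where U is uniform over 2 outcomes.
0.6858 bits

U(i) = 1/2 for all i

D_KL(P||U) = Σ P(x) log₂(P(x) / (1/2))
           = Σ P(x) log₂(P(x)) + log₂(2)
           = log₂(2) - H(P)

H(P) = -Σ P(x) log₂(P(x)):
  -P(1)·log₂(P(1)) = -(0.0567)·log₂(0.0567) = 0.23477
  -P(2)·log₂(P(2)) = -(0.9433)·log₂(0.9433) = 0.07944
H(P) = 0.23477 + 0.07944 = 0.31421 bits

log₂(2) = 1.00000 bits

D_KL(P||U) = 1.00000 - 0.31421 = 0.68579 ≈ 0.6858 bits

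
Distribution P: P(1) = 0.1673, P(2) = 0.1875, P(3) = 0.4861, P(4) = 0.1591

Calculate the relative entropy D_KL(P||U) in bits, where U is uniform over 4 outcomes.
0.1878 bits

U(i) = 1/4 for all i

D_KL(P||U) = Σ P(x) log₂(P(x) / (1/4))
           = Σ P(x) log₂(P(x)) + log₂(4)
           = log₂(4) - H(P)

H(P) = -Σ P(x) log₂(P(x)):
  -P(1)·log₂(P(1)) = -(0.1673)·log₂(0.1673) = 0.43155
  -P(2)·log₂(P(2)) = -(0.1875)·log₂(0.1875) = 0.45282
  -P(3)·log₂(P(3)) = -(0.4861)·log₂(0.4861) = 0.50587
  -P(4)·log₂(P(4)) = -(0.1591)·log₂(0.1591) = 0.42193
H(P) = 0.43155 + 0.45282 + 0.50587 + 0.42193 = 1.81217 bits

log₂(4) = 2.00000 bits

D_KL(P||U) = 2.00000 - 1.81217 = 0.18783 ≈ 0.1878 bits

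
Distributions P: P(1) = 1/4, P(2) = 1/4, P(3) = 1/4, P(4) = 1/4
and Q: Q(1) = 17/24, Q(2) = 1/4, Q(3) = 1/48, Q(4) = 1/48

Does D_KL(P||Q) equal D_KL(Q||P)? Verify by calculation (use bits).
D_KL(P||Q) = 1.4169 bits, D_KL(Q||P) = 0.9149 bits. No — D_KL(P||Q) ≠ D_KL(Q||P) for this pair.

D_KL(P||Q) = Σ P(x) log₂(P(x)/Q(x))

Computing term by term:
  P(1)·log₂(P(1)/Q(1)) = (1/4)·log₂((1/4)/(17/24)) = -0.37563
  P(2)·log₂(P(2)/Q(2)) = (1/4)·log₂((1/4)/(1/4)) = 0.00000
  P(3)·log₂(P(3)/Q(3)) = (1/4)·log₂((1/4)/(1/48)) = 0.89624
  P(4)·log₂(P(4)/Q(4)) = (1/4)·log₂((1/4)/(1/48)) = 0.89624

D_KL(P||Q) = -0.37563 + 0.00000 + 0.89624 + 0.89624 = 1.41685 ≈ 1.4169 bits

D_KL(Q||P) = Σ Q(x) log₂(Q(x)/P(x))

Computing term by term:
  Q(1)·log₂(Q(1)/P(1)) = (17/24)·log₂((17/24)/(1/4)) = 1.06427
  Q(2)·log₂(Q(2)/P(2)) = (1/4)·log₂((1/4)/(1/4)) = 0.00000
  Q(3)·log₂(Q(3)/P(3)) = (1/48)·log₂((1/48)/(1/4)) = -0.07469
  Q(4)·log₂(Q(4)/P(4)) = (1/48)·log₂((1/48)/(1/4)) = -0.07469

D_KL(Q||P) = 1.06427 + 0.00000 - 0.07469 - 0.07469 = 0.91489 ≈ 0.9149 bits

These are NOT equal (difference: 0.5020 bits). KL divergence is asymmetric: D_KL(P||Q) ≠ D_KL(Q||P) in general.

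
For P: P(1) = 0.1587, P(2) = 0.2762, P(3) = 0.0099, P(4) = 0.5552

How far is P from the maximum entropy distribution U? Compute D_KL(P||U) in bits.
0.5286 bits

U(i) = 1/4 for all i

D_KL(P||U) = Σ P(x) log₂(P(x) / (1/4))
           = Σ P(x) log₂(P(x)) + log₂(4)
           = log₂(4) - H(P)

H(P) = -Σ P(x) log₂(P(x)):
  -P(1)·log₂(P(1)) = -(0.1587)·log₂(0.1587) = 0.42145
  -P(2)·log₂(P(2)) = -(0.2762)·log₂(0.2762) = 0.51269
  -P(3)·log₂(P(3)) = -(0.0099)·log₂(0.0099) = 0.06592
  -P(4)·log₂(P(4)) = -(0.5552)·log₂(0.5552) = 0.47132
H(P) = 0.42145 + 0.51269 + 0.06592 + 0.47132 = 1.47138 bits

log₂(4) = 2.00000 bits

D_KL(P||U) = 2.00000 - 1.47138 = 0.52862 ≈ 0.5286 bits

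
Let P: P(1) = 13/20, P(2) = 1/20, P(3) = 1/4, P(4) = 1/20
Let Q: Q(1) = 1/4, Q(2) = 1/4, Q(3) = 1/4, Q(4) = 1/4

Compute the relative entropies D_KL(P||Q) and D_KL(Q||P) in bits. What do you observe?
D_KL(P||Q) = 0.6638 bits, D_KL(Q||P) = 0.8163 bits. The two directions give different values (D_KL(Q||P) exceeds D_KL(P||Q) by 0.1525 bits): KL divergence is asymmetric.

D_KL(P||Q) = Σ P(x) log₂(P(x)/Q(x))

Computing term by term:
  P(1)·log₂(P(1)/Q(1)) = (13/20)·log₂((13/20)/(1/4)) = 0.89603
  P(2)·log₂(P(2)/Q(2)) = (1/20)·log₂((1/20)/(1/4)) = -0.11610
  P(3)·log₂(P(3)/Q(3)) = (1/4)·log₂((1/4)/(1/4)) = 0.00000
  P(4)·log₂(P(4)/Q(4)) = (1/20)·log₂((1/20)/(1/4)) = -0.11610

D_KL(P||Q) = 0.89603 - 0.11610 + 0.00000 - 0.11610 = 0.66383 ≈ 0.6638 bits

D_KL(Q||P) = Σ Q(x) log₂(Q(x)/P(x))

Computing term by term:
  Q(1)·log₂(Q(1)/P(1)) = (1/4)·log₂((1/4)/(13/20)) = -0.34463
  Q(2)·log₂(Q(2)/P(2)) = (1/4)·log₂((1/4)/(1/20)) = 0.58048
  Q(3)·log₂(Q(3)/P(3)) = (1/4)·log₂((1/4)/(1/4)) = 0.00000
  Q(4)·log₂(Q(4)/P(4)) = (1/4)·log₂((1/4)/(1/20)) = 0.58048

D_KL(Q||P) = -0.34463 + 0.58048 + 0.00000 + 0.58048 = 0.81633 ≈ 0.8163 bits

These are NOT equal (difference: 0.1525 bits). KL divergence is asymmetric: D_KL(P||Q) ≠ D_KL(Q||P) in general.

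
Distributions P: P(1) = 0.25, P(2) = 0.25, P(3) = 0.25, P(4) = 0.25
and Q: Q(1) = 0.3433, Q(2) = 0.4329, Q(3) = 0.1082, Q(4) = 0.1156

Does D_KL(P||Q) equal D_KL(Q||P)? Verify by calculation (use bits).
D_KL(P||Q) = 0.2678 bits, D_KL(Q||P) = 0.2406 bits. No — D_KL(P||Q) ≠ D_KL(Q||P) for this pair.

D_KL(P||Q) = Σ P(x) log₂(P(x)/Q(x))

Computing term by term:
  P(1)·log₂(P(1)/Q(1)) = 0.25·log₂(0.25/0.3433) = -0.11439
  P(2)·log₂(P(2)/Q(2)) = 0.25·log₂(0.25/0.4329) = -0.19803
  P(3)·log₂(P(3)/Q(3)) = 0.25·log₂(0.25/0.1082) = 0.30206
  P(4)·log₂(P(4)/Q(4)) = 0.25·log₂(0.25/0.1156) = 0.27820

D_KL(P||Q) = -0.11439 - 0.19803 + 0.30206 + 0.27820 = 0.26784 ≈ 0.2678 bits

D_KL(Q||P) = Σ Q(x) log₂(Q(x)/P(x))

Computing term by term:
  Q(1)·log₂(Q(1)/P(1)) = 0.3433·log₂(0.3433/0.25) = 0.15707
  Q(2)·log₂(Q(2)/P(2)) = 0.4329·log₂(0.4329/0.25) = 0.34290
  Q(3)·log₂(Q(3)/P(3)) = 0.1082·log₂(0.1082/0.25) = -0.13073
  Q(4)·log₂(Q(4)/P(4)) = 0.1156·log₂(0.1156/0.25) = -0.12864

D_KL(Q||P) = 0.15707 + 0.34290 - 0.13073 - 0.12864 = 0.24060 ≈ 0.2406 bits

These are NOT equal (difference: 0.0272 bits). KL divergence is asymmetric: D_KL(P||Q) ≠ D_KL(Q||P) in general.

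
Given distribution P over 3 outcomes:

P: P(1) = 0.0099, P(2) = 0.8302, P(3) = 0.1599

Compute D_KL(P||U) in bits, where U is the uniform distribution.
0.8733 bits

U(i) = 1/3 for all i

D_KL(P||U) = Σ P(x) log₂(P(x) / (1/3))
           = Σ P(x) log₂(P(x)) + log₂(3)
           = log₂(3) - H(P)

H(P) = -Σ P(x) log₂(P(x)):
  -P(1)·log₂(P(1)) = -(0.0099)·log₂(0.0099) = 0.06592
  -P(2)·log₂(P(2)) = -(0.8302)·log₂(0.8302) = 0.22288
  -P(3)·log₂(P(3)) = -(0.1599)·log₂(0.1599) = 0.42290
H(P) = 0.06592 + 0.22288 + 0.42290 = 0.71170 bits

log₂(3) = 1.58496 bits

D_KL(P||U) = 1.58496 - 0.71170 = 0.87326 ≈ 0.8733 bits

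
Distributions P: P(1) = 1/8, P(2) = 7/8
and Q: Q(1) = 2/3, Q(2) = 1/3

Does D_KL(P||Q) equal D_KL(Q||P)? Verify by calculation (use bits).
D_KL(P||Q) = 0.9164 bits, D_KL(Q||P) = 1.1459 bits. No — D_KL(P||Q) ≠ D_KL(Q||P) for this pair.

D_KL(P||Q) = Σ P(x) log₂(P(x)/Q(x))

Computing term by term:
  P(1)·log₂(P(1)/Q(1)) = (1/8)·log₂((1/8)/(2/3)) = -0.30188
  P(2)·log₂(P(2)/Q(2)) = (7/8)·log₂((7/8)/(1/3)) = 1.21828

D_KL(P||Q) = -0.30188 + 1.21828 = 0.91640 ≈ 0.9164 bits

D_KL(Q||P) = Σ Q(x) log₂(Q(x)/P(x))

Computing term by term:
  Q(1)·log₂(Q(1)/P(1)) = (2/3)·log₂((2/3)/(1/8)) = 1.61002
  Q(2)·log₂(Q(2)/P(2)) = (1/3)·log₂((1/3)/(7/8)) = -0.46411

D_KL(Q||P) = 1.61002 - 0.46411 = 1.14591 ≈ 1.1459 bits

These are NOT equal (difference: 0.2295 bits). KL divergence is asymmetric: D_KL(P||Q) ≠ D_KL(Q||P) in general.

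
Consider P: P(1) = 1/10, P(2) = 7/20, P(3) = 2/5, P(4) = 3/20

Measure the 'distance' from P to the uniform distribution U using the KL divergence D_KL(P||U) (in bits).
0.1984 bits

U(i) = 1/4 for all i

D_KL(P||U) = Σ P(x) log₂(P(x) / (1/4))
           = Σ P(x) log₂(P(x)) + log₂(4)
           = log₂(4) - H(P)

H(P) = -Σ P(x) log₂(P(x)):
  -P(1)·log₂(P(1)) = -(1/10)·log₂(1/10) = 0.33219
  -P(2)·log₂(P(2)) = -(7/20)·log₂(7/20) = 0.53010
  -P(3)·log₂(P(3)) = -(2/5)·log₂(2/5) = 0.52877
  -P(4)·log₂(P(4)) = -(3/20)·log₂(3/20) = 0.41054
H(P) = 0.33219 + 0.53010 + 0.52877 + 0.41054 = 1.80160 bits

log₂(4) = 2.00000 bits

D_KL(P||U) = 2.00000 - 1.80160 = 0.19840 ≈ 0.1984 bits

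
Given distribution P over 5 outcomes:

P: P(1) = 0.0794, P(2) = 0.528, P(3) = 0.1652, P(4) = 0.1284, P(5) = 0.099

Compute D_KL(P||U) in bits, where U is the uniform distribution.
0.4056 bits

U(i) = 1/5 for all i

D_KL(P||U) = Σ P(x) log₂(P(x) / (1/5))
           = Σ P(x) log₂(P(x)) + log₂(5)
           = log₂(5) - H(P)

H(P) = -Σ P(x) log₂(P(x)):
  -P(1)·log₂(P(1)) = -(0.0794)·log₂(0.0794) = 0.29018
  -P(2)·log₂(P(2)) = -(0.528)·log₂(0.528) = 0.48649
  -P(3)·log₂(P(3)) = -(0.1652)·log₂(0.1652) = 0.42914
  -P(4)·log₂(P(4)) = -(0.1284)·log₂(0.1284) = 0.38023
  -P(5)·log₂(P(5)) = -(0.099)·log₂(0.099) = 0.33031
H(P) = 0.29018 + 0.48649 + 0.42914 + 0.38023 + 0.33031 = 1.91635 bits

log₂(5) = 2.32193 bits

D_KL(P||U) = 2.32193 - 1.91635 = 0.40558 ≈ 0.4056 bits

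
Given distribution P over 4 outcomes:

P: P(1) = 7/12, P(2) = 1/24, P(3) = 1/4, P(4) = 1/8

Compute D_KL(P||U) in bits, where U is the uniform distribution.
0.4804 bits

U(i) = 1/4 for all i

D_KL(P||U) = Σ P(x) log₂(P(x) / (1/4))
           = Σ P(x) log₂(P(x)) + log₂(4)
           = log₂(4) - H(P)

H(P) = -Σ P(x) log₂(P(x)):
  -P(1)·log₂(P(1)) = -(7/12)·log₂(7/12) = 0.45360
  -P(2)·log₂(P(2)) = -(1/24)·log₂(1/24) = 0.19104
  -P(3)·log₂(P(3)) = -(1/4)·log₂(1/4) = 0.50000
  -P(4)·log₂(P(4)) = -(1/8)·log₂(1/8) = 0.37500
H(P) = 0.45360 + 0.19104 + 0.50000 + 0.37500 = 1.51964 bits

log₂(4) = 2.00000 bits

D_KL(P||U) = 2.00000 - 1.51964 = 0.48036 ≈ 0.4804 bits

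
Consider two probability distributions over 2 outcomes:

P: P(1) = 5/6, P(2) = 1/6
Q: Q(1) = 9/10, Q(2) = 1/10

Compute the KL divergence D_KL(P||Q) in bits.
0.0303 bits

D_KL(P||Q) = Σ P(x) log₂(P(x)/Q(x))

Computing term by term:
  P(1)·log₂(P(1)/Q(1)) = (5/6)·log₂((5/6)/(9/10)) = -0.09253
  P(2)·log₂(P(2)/Q(2)) = (1/6)·log₂((1/6)/(1/10)) = 0.12283

D_KL(P||Q) = -0.09253 + 0.12283 = 0.03030 ≈ 0.0303 bits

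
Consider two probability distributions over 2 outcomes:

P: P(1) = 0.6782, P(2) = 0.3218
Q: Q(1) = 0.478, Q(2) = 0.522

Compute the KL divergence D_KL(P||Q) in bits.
0.1177 bits

D_KL(P||Q) = Σ P(x) log₂(P(x)/Q(x))

Computing term by term:
  P(1)·log₂(P(1)/Q(1)) = 0.6782·log₂(0.6782/0.478) = 0.34229
  P(2)·log₂(P(2)/Q(2)) = 0.3218·log₂(0.3218/0.522) = -0.22458

D_KL(P||Q) = 0.34229 - 0.22458 = 0.11771 ≈ 0.1177 bits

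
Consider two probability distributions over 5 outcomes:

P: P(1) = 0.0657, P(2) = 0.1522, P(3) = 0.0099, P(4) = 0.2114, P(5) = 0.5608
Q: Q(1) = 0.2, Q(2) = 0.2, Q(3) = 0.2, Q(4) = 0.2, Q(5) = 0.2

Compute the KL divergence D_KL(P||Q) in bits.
0.6427 bits

D_KL(P||Q) = Σ P(x) log₂(P(x)/Q(x))

Computing term by term:
  P(1)·log₂(P(1)/Q(1)) = 0.0657·log₂(0.0657/0.2) = -0.10552
  P(2)·log₂(P(2)/Q(2)) = 0.1522·log₂(0.1522/0.2) = -0.05997
  P(3)·log₂(P(3)/Q(3)) = 0.0099·log₂(0.0099/0.2) = -0.04293
  P(4)·log₂(P(4)/Q(4)) = 0.2114·log₂(0.2114/0.2) = 0.01691
  P(5)·log₂(P(5)/Q(5)) = 0.5608·log₂(0.5608/0.2) = 0.83418

D_KL(P||Q) = -0.10552 - 0.05997 - 0.04293 + 0.01691 + 0.83418 = 0.64267 ≈ 0.6427 bits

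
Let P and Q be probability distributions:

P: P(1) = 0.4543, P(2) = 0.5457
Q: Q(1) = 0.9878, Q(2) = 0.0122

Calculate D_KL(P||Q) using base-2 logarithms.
2.4831 bits

D_KL(P||Q) = Σ P(x) log₂(P(x)/Q(x))

Computing term by term:
  P(1)·log₂(P(1)/Q(1)) = 0.4543·log₂(0.4543/0.9878) = -0.50908
  P(2)·log₂(P(2)/Q(2)) = 0.5457·log₂(0.5457/0.0122) = 2.99216

D_KL(P||Q) = -0.50908 + 2.99216 = 2.48308 ≈ 2.4831 bits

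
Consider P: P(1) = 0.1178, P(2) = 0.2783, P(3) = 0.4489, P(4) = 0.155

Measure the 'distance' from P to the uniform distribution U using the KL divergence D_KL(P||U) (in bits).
0.1874 bits

U(i) = 1/4 for all i

D_KL(P||U) = Σ P(x) log₂(P(x) / (1/4))
           = Σ P(x) log₂(P(x)) + log₂(4)
           = log₂(4) - H(P)

H(P) = -Σ P(x) log₂(P(x)):
  -P(1)·log₂(P(1)) = -(0.1178)·log₂(0.1178) = 0.36348
  -P(2)·log₂(P(2)) = -(0.2783)·log₂(0.2783) = 0.51354
  -P(3)·log₂(P(3)) = -(0.4489)·log₂(0.4489) = 0.51872
  -P(4)·log₂(P(4)) = -(0.155)·log₂(0.155) = 0.41690
H(P) = 0.36348 + 0.51354 + 0.51872 + 0.41690 = 1.81264 bits

log₂(4) = 2.00000 bits

D_KL(P||U) = 2.00000 - 1.81264 = 0.18736 ≈ 0.1874 bits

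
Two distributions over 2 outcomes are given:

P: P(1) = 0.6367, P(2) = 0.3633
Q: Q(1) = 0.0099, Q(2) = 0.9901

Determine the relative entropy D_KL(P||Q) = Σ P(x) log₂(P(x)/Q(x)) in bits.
3.2992 bits

D_KL(P||Q) = Σ P(x) log₂(P(x)/Q(x))

Computing term by term:
  P(1)·log₂(P(1)/Q(1)) = 0.6367·log₂(0.6367/0.0099) = 3.82468
  P(2)·log₂(P(2)/Q(2)) = 0.3633·log₂(0.3633/0.9901) = -0.52548

D_KL(P||Q) = 3.82468 - 0.52548 = 3.29920 ≈ 3.2992 bits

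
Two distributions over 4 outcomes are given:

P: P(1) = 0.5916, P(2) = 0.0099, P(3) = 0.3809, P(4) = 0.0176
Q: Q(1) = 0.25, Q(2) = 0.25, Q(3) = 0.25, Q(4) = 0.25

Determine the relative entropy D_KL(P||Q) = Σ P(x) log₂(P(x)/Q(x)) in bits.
0.8531 bits

D_KL(P||Q) = Σ P(x) log₂(P(x)/Q(x))

Computing term by term:
  P(1)·log₂(P(1)/Q(1)) = 0.5916·log₂(0.5916/0.25) = 0.73518
  P(2)·log₂(P(2)/Q(2)) = 0.0099·log₂(0.0099/0.25) = -0.04612
  P(3)·log₂(P(3)/Q(3)) = 0.3809·log₂(0.3809/0.25) = 0.23139
  P(4)·log₂(P(4)/Q(4)) = 0.0176·log₂(0.0176/0.25) = -0.06738

D_KL(P||Q) = 0.73518 - 0.04612 + 0.23139 - 0.06738 = 0.85307 ≈ 0.8531 bits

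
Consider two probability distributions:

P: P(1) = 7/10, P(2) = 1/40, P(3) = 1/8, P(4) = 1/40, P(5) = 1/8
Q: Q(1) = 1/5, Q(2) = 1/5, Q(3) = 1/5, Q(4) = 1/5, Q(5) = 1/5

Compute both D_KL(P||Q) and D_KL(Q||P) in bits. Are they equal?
D_KL(P||Q) = 0.9456 bits, D_KL(Q||P) = 1.1098 bits. No, they are not equal.

D_KL(P||Q) = Σ P(x) log₂(P(x)/Q(x))

Computing term by term:
  P(1)·log₂(P(1)/Q(1)) = (7/10)·log₂((7/10)/(1/5)) = 1.26515
  P(2)·log₂(P(2)/Q(2)) = (1/40)·log₂((1/40)/(1/5)) = -0.07500
  P(3)·log₂(P(3)/Q(3)) = (1/8)·log₂((1/8)/(1/5)) = -0.08476
  P(4)·log₂(P(4)/Q(4)) = (1/40)·log₂((1/40)/(1/5)) = -0.07500
  P(5)·log₂(P(5)/Q(5)) = (1/8)·log₂((1/8)/(1/5)) = -0.08476

D_KL(P||Q) = 1.26515 - 0.07500 - 0.08476 - 0.07500 - 0.08476 = 0.94563 ≈ 0.9456 bits

D_KL(Q||P) = Σ Q(x) log₂(Q(x)/P(x))

Computing term by term:
  Q(1)·log₂(Q(1)/P(1)) = (1/5)·log₂((1/5)/(7/10)) = -0.36147
  Q(2)·log₂(Q(2)/P(2)) = (1/5)·log₂((1/5)/(1/40)) = 0.60000
  Q(3)·log₂(Q(3)/P(3)) = (1/5)·log₂((1/5)/(1/8)) = 0.13561
  Q(4)·log₂(Q(4)/P(4)) = (1/5)·log₂((1/5)/(1/40)) = 0.60000
  Q(5)·log₂(Q(5)/P(5)) = (1/5)·log₂((1/5)/(1/8)) = 0.13561

D_KL(Q||P) = -0.36147 + 0.60000 + 0.13561 + 0.60000 + 0.13561 = 1.10975 ≈ 1.1098 bits

These are NOT equal (difference: 0.1642 bits). KL divergence is asymmetric: D_KL(P||Q) ≠ D_KL(Q||P) in general.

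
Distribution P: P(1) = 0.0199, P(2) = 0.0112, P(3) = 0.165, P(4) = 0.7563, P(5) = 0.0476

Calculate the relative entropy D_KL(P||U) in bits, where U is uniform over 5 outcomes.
1.1941 bits

U(i) = 1/5 for all i

D_KL(P||U) = Σ P(x) log₂(P(x) / (1/5))
           = Σ P(x) log₂(P(x)) + log₂(5)
           = log₂(5) - H(P)

H(P) = -Σ P(x) log₂(P(x)):
  -P(1)·log₂(P(1)) = -(0.0199)·log₂(0.0199) = 0.11246
  -P(2)·log₂(P(2)) = -(0.0112)·log₂(0.0112) = 0.07258
  -P(3)·log₂(P(3)) = -(0.165)·log₂(0.165) = 0.42891
  -P(4)·log₂(P(4)) = -(0.7563)·log₂(0.7563) = 0.30477
  -P(5)·log₂(P(5)) = -(0.0476)·log₂(0.0476) = 0.20910
H(P) = 0.11246 + 0.07258 + 0.42891 + 0.30477 + 0.20910 = 1.12782 bits

log₂(5) = 2.32193 bits

D_KL(P||U) = 2.32193 - 1.12782 = 1.19411 ≈ 1.1941 bits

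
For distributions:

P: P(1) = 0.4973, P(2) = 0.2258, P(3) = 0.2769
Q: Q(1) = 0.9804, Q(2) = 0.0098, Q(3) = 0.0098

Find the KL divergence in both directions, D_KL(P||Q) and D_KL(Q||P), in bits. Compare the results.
D_KL(P||Q) = 1.8698 bits, D_KL(Q||P) = 0.8685 bits. D_KL(P||Q) is larger than D_KL(Q||P) by 1.0013 bits; the two directions differ.

D_KL(P||Q) = Σ P(x) log₂(P(x)/Q(x))

Computing term by term:
  P(1)·log₂(P(1)/Q(1)) = 0.4973·log₂(0.4973/0.9804) = -0.48698
  P(2)·log₂(P(2)/Q(2)) = 0.2258·log₂(0.2258/0.0098) = 1.02200
  P(3)·log₂(P(3)/Q(3)) = 0.2769·log₂(0.2769/0.0098) = 1.33478

D_KL(P||Q) = -0.48698 + 1.02200 + 1.33478 = 1.86980 ≈ 1.8698 bits

D_KL(Q||P) = Σ Q(x) log₂(Q(x)/P(x))

Computing term by term:
  Q(1)·log₂(Q(1)/P(1)) = 0.9804·log₂(0.9804/0.4973) = 0.96006
  Q(2)·log₂(Q(2)/P(2)) = 0.0098·log₂(0.0098/0.2258) = -0.04436
  Q(3)·log₂(Q(3)/P(3)) = 0.0098·log₂(0.0098/0.2769) = -0.04724

D_KL(Q||P) = 0.96006 - 0.04436 - 0.04724 = 0.86846 ≈ 0.8685 bits

These are NOT equal (difference: 1.0013 bits). KL divergence is asymmetric: D_KL(P||Q) ≠ D_KL(Q||P) in general.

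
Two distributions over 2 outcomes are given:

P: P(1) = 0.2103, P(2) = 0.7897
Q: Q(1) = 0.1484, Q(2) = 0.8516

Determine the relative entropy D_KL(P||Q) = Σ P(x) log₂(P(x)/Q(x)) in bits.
0.0198 bits

D_KL(P||Q) = Σ P(x) log₂(P(x)/Q(x))

Computing term by term:
  P(1)·log₂(P(1)/Q(1)) = 0.2103·log₂(0.2103/0.1484) = 0.10577
  P(2)·log₂(P(2)/Q(2)) = 0.7897·log₂(0.7897/0.8516) = -0.08598

D_KL(P||Q) = 0.10577 - 0.08598 = 0.01979 ≈ 0.0198 bits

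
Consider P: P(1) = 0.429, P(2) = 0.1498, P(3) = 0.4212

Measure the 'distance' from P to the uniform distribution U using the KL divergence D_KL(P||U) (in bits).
0.1255 bits

U(i) = 1/3 for all i

D_KL(P||U) = Σ P(x) log₂(P(x) / (1/3))
           = Σ P(x) log₂(P(x)) + log₂(3)
           = log₂(3) - H(P)

H(P) = -Σ P(x) log₂(P(x)):
  -P(1)·log₂(P(1)) = -(0.429)·log₂(0.429) = 0.52379
  -P(2)·log₂(P(2)) = -(0.1498)·log₂(0.1498) = 0.41029
  -P(3)·log₂(P(3)) = -(0.4212)·log₂(0.4212) = 0.52541
H(P) = 0.52379 + 0.41029 + 0.52541 = 1.45949 bits

log₂(3) = 1.58496 bits

D_KL(P||U) = 1.58496 - 1.45949 = 0.12547 ≈ 0.1255 bits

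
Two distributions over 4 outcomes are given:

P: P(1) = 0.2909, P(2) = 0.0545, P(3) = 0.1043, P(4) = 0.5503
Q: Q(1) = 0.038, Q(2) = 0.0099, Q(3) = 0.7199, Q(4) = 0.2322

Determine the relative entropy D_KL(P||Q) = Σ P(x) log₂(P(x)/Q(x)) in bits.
1.3827 bits

D_KL(P||Q) = Σ P(x) log₂(P(x)/Q(x))

Computing term by term:
  P(1)·log₂(P(1)/Q(1)) = 0.2909·log₂(0.2909/0.038) = 0.85421
  P(2)·log₂(P(2)/Q(2)) = 0.0545·log₂(0.0545/0.0099) = 0.13411
  P(3)·log₂(P(3)/Q(3)) = 0.1043·log₂(0.1043/0.7199) = -0.29069
  P(4)·log₂(P(4)/Q(4)) = 0.5503·log₂(0.5503/0.2322) = 0.68504

D_KL(P||Q) = 0.85421 + 0.13411 - 0.29069 + 0.68504 = 1.38267 ≈ 1.3827 bits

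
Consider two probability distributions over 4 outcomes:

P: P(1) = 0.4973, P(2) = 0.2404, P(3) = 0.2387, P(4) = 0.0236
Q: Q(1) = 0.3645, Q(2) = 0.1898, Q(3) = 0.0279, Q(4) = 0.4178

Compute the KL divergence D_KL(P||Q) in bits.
0.9462 bits

D_KL(P||Q) = Σ P(x) log₂(P(x)/Q(x))

Computing term by term:
  P(1)·log₂(P(1)/Q(1)) = 0.4973·log₂(0.4973/0.3645) = 0.22289
  P(2)·log₂(P(2)/Q(2)) = 0.2404·log₂(0.2404/0.1898) = 0.08197
  P(3)·log₂(P(3)/Q(3)) = 0.2387·log₂(0.2387/0.0279) = 0.73922
  P(4)·log₂(P(4)/Q(4)) = 0.0236·log₂(0.0236/0.4178) = -0.09784

D_KL(P||Q) = 0.22289 + 0.08197 + 0.73922 - 0.09784 = 0.94624 ≈ 0.9462 bits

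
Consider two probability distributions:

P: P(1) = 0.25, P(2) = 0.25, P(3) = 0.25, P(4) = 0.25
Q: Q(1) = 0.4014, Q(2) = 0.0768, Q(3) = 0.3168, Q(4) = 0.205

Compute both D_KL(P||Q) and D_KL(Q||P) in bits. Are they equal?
D_KL(P||Q) = 0.2411 bits, D_KL(Q||P) = 0.1930 bits. No, they are not equal.

D_KL(P||Q) = Σ P(x) log₂(P(x)/Q(x))

Computing term by term:
  P(1)·log₂(P(1)/Q(1)) = 0.25·log₂(0.25/0.4014) = -0.17078
  P(2)·log₂(P(2)/Q(2)) = 0.25·log₂(0.25/0.0768) = 0.42569
  P(3)·log₂(P(3)/Q(3)) = 0.25·log₂(0.25/0.3168) = -0.08541
  P(4)·log₂(P(4)/Q(4)) = 0.25·log₂(0.25/0.205) = 0.07158

D_KL(P||Q) = -0.17078 + 0.42569 - 0.08541 + 0.07158 = 0.24108 ≈ 0.2411 bits

D_KL(Q||P) = Σ Q(x) log₂(Q(x)/P(x))

Computing term by term:
  Q(1)·log₂(Q(1)/P(1)) = 0.4014·log₂(0.4014/0.25) = 0.27420
  Q(2)·log₂(Q(2)/P(2)) = 0.0768·log₂(0.0768/0.25) = -0.13077
  Q(3)·log₂(Q(3)/P(3)) = 0.3168·log₂(0.3168/0.25) = 0.10823
  Q(4)·log₂(Q(4)/P(4)) = 0.205·log₂(0.205/0.25) = -0.05869

D_KL(Q||P) = 0.27420 - 0.13077 + 0.10823 - 0.05869 = 0.19297 ≈ 0.1930 bits

These are NOT equal (difference: 0.0481 bits). KL divergence is asymmetric: D_KL(P||Q) ≠ D_KL(Q||P) in general.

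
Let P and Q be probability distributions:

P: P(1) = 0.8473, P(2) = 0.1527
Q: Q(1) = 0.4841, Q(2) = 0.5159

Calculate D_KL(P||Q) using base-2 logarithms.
0.4161 bits

D_KL(P||Q) = Σ P(x) log₂(P(x)/Q(x))

Computing term by term:
  P(1)·log₂(P(1)/Q(1)) = 0.8473·log₂(0.8473/0.4841) = 0.68425
  P(2)·log₂(P(2)/Q(2)) = 0.1527·log₂(0.1527/0.5159) = -0.26820

D_KL(P||Q) = 0.68425 - 0.26820 = 0.41605 ≈ 0.4161 bits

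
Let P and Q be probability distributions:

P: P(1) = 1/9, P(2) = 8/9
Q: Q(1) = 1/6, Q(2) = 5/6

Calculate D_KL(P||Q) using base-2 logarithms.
0.0178 bits

D_KL(P||Q) = Σ P(x) log₂(P(x)/Q(x))

Computing term by term:
  P(1)·log₂(P(1)/Q(1)) = (1/9)·log₂((1/9)/(1/6)) = -0.06500
  P(2)·log₂(P(2)/Q(2)) = (8/9)·log₂((8/9)/(5/6)) = 0.08276

D_KL(P||Q) = -0.06500 + 0.08276 = 0.01776 ≈ 0.0178 bits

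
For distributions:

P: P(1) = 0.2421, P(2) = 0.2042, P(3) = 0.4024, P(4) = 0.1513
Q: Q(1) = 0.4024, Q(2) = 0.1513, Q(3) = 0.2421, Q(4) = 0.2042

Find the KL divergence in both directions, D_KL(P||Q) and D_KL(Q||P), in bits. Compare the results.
D_KL(P||Q) = 0.1404 bits, D_KL(Q||P) = 0.1404 bits. The two directions give exactly the same value for this pair.

D_KL(P||Q) = Σ P(x) log₂(P(x)/Q(x))

Computing term by term:
  P(1)·log₂(P(1)/Q(1)) = 0.2421·log₂(0.2421/0.4024) = -0.17747
  P(2)·log₂(P(2)/Q(2)) = 0.2042·log₂(0.2042/0.1513) = 0.08833
  P(3)·log₂(P(3)/Q(3)) = 0.4024·log₂(0.4024/0.2421) = 0.29497
  P(4)·log₂(P(4)/Q(4)) = 0.1513·log₂(0.1513/0.2042) = -0.06545

D_KL(P||Q) = -0.17747 + 0.08833 + 0.29497 - 0.06545 = 0.14038 ≈ 0.1404 bits

D_KL(Q||P) = Σ Q(x) log₂(Q(x)/P(x))

Computing term by term:
  Q(1)·log₂(Q(1)/P(1)) = 0.4024·log₂(0.4024/0.2421) = 0.29497
  Q(2)·log₂(Q(2)/P(2)) = 0.1513·log₂(0.1513/0.2042) = -0.06545
  Q(3)·log₂(Q(3)/P(3)) = 0.2421·log₂(0.2421/0.4024) = -0.17747
  Q(4)·log₂(Q(4)/P(4)) = 0.2042·log₂(0.2042/0.1513) = 0.08833

D_KL(Q||P) = 0.29497 - 0.06545 - 0.17747 + 0.08833 = 0.14038 ≈ 0.1404 bits

These ARE equal here. Q is P with outcomes relabeled (Q(1) = P(3), Q(2) = P(4), Q(3) = P(1), Q(4) = P(2)) by a relabeling that is its own inverse, so the two sums contain exactly the same terms in a different order. This is a special case — KL divergence is not symmetric in general: D_KL(P||Q) ≠ D_KL(Q||P) for most P, Q.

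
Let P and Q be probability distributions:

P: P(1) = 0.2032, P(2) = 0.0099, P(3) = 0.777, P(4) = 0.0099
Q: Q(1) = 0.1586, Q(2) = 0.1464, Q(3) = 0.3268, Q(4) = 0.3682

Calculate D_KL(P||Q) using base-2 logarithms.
0.9534 bits

D_KL(P||Q) = Σ P(x) log₂(P(x)/Q(x))

Computing term by term:
  P(1)·log₂(P(1)/Q(1)) = 0.2032·log₂(0.2032/0.1586) = 0.07265
  P(2)·log₂(P(2)/Q(2)) = 0.0099·log₂(0.0099/0.1464) = -0.03847
  P(3)·log₂(P(3)/Q(3)) = 0.777·log₂(0.777/0.3268) = 0.97087
  P(4)·log₂(P(4)/Q(4)) = 0.0099·log₂(0.0099/0.3682) = -0.05165

D_KL(P||Q) = 0.07265 - 0.03847 + 0.97087 - 0.05165 = 0.95340 ≈ 0.9534 bits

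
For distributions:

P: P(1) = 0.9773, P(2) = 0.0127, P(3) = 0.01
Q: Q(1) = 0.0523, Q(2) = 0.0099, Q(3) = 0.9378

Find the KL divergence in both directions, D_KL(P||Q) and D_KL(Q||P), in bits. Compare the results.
D_KL(P||Q) = 4.0671 bits, D_KL(Q||P) = 5.9193 bits. D_KL(Q||P) is larger than D_KL(P||Q) by 1.8522 bits; the two directions differ.

D_KL(P||Q) = Σ P(x) log₂(P(x)/Q(x))

Computing term by term:
  P(1)·log₂(P(1)/Q(1)) = 0.9773·log₂(0.9773/0.0523) = 4.12804
  P(2)·log₂(P(2)/Q(2)) = 0.0127·log₂(0.0127/0.0099) = 0.00456
  P(3)·log₂(P(3)/Q(3)) = 0.01·log₂(0.01/0.9378) = -0.06551

D_KL(P||Q) = 4.12804 + 0.00456 - 0.06551 = 4.06709 ≈ 4.0671 bits

D_KL(Q||P) = Σ Q(x) log₂(Q(x)/P(x))

Computing term by term:
  Q(1)·log₂(Q(1)/P(1)) = 0.0523·log₂(0.0523/0.9773) = -0.22091
  Q(2)·log₂(Q(2)/P(2)) = 0.0099·log₂(0.0099/0.0127) = -0.00356
  Q(3)·log₂(Q(3)/P(3)) = 0.9378·log₂(0.9378/0.01) = 6.14372

D_KL(Q||P) = -0.22091 - 0.00356 + 6.14372 = 5.91925 ≈ 5.9193 bits

These are NOT equal (difference: 1.8522 bits). KL divergence is asymmetric: D_KL(P||Q) ≠ D_KL(Q||P) in general.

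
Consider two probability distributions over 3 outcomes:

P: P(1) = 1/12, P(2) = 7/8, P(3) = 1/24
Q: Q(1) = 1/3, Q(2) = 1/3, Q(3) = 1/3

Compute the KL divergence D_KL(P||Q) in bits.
0.9266 bits

D_KL(P||Q) = Σ P(x) log₂(P(x)/Q(x))

Computing term by term:
  P(1)·log₂(P(1)/Q(1)) = (1/12)·log₂((1/12)/(1/3)) = -0.16667
  P(2)·log₂(P(2)/Q(2)) = (7/8)·log₂((7/8)/(1/3)) = 1.21828
  P(3)·log₂(P(3)/Q(3)) = (1/24)·log₂((1/24)/(1/3)) = -0.12500

D_KL(P||Q) = -0.16667 + 1.21828 - 0.12500 = 0.92661 ≈ 0.9266 bits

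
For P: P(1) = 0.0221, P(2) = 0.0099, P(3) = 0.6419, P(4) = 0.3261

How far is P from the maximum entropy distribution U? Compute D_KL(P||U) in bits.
0.8748 bits

U(i) = 1/4 for all i

D_KL(P||U) = Σ P(x) log₂(P(x) / (1/4))
           = Σ P(x) log₂(P(x)) + log₂(4)
           = log₂(4) - H(P)

H(P) = -Σ P(x) log₂(P(x)):
  -P(1)·log₂(P(1)) = -(0.0221)·log₂(0.0221) = 0.12155
  -P(2)·log₂(P(2)) = -(0.0099)·log₂(0.0099) = 0.06592
  -P(3)·log₂(P(3)) = -(0.6419)·log₂(0.6419) = 0.41055
  -P(4)·log₂(P(4)) = -(0.3261)·log₂(0.3261) = 0.52718
H(P) = 0.12155 + 0.06592 + 0.41055 + 0.52718 = 1.12520 bits

log₂(4) = 2.00000 bits

D_KL(P||U) = 2.00000 - 1.12520 = 0.87480 ≈ 0.8748 bits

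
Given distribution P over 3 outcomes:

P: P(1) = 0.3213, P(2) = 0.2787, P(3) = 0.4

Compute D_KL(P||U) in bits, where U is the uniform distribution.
0.0162 bits

U(i) = 1/3 for all i

D_KL(P||U) = Σ P(x) log₂(P(x) / (1/3))
           = Σ P(x) log₂(P(x)) + log₂(3)
           = log₂(3) - H(P)

H(P) = -Σ P(x) log₂(P(x)):
  -P(1)·log₂(P(1)) = -(0.3213)·log₂(0.3213) = 0.52629
  -P(2)·log₂(P(2)) = -(0.2787)·log₂(0.2787) = 0.51370
  -P(3)·log₂(P(3)) = -(0.4)·log₂(0.4) = 0.52877
H(P) = 0.52629 + 0.51370 + 0.52877 = 1.56876 bits

log₂(3) = 1.58496 bits

D_KL(P||U) = 1.58496 - 1.56876 = 0.01620 ≈ 0.0162 bits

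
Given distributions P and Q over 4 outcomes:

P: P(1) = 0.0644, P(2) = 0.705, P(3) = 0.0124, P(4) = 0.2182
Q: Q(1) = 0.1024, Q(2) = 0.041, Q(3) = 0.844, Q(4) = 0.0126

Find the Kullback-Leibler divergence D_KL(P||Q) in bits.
3.6724 bits

D_KL(P||Q) = Σ P(x) log₂(P(x)/Q(x))

Computing term by term:
  P(1)·log₂(P(1)/Q(1)) = 0.0644·log₂(0.0644/0.1024) = -0.04309
  P(2)·log₂(P(2)/Q(2)) = 0.705·log₂(0.705/0.041) = 2.89327
  P(3)·log₂(P(3)/Q(3)) = 0.0124·log₂(0.0124/0.844) = -0.07550
  P(4)·log₂(P(4)/Q(4)) = 0.2182·log₂(0.2182/0.0126) = 0.89771

D_KL(P||Q) = -0.04309 + 2.89327 - 0.07550 + 0.89771 = 3.67239 ≈ 3.6724 bits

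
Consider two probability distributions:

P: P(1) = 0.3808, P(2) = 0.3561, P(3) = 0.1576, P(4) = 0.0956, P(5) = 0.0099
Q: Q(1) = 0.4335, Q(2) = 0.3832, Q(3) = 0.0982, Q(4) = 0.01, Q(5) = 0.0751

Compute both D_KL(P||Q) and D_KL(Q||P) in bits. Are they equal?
D_KL(P||Q) = 0.2811 bits, D_KL(Q||P) = 0.2416 bits. No, they are not equal.

D_KL(P||Q) = Σ P(x) log₂(P(x)/Q(x))

Computing term by term:
  P(1)·log₂(P(1)/Q(1)) = 0.3808·log₂(0.3808/0.4335) = -0.07121
  P(2)·log₂(P(2)/Q(2)) = 0.3561·log₂(0.3561/0.3832) = -0.03768
  P(3)·log₂(P(3)/Q(3)) = 0.1576·log₂(0.1576/0.0982) = 0.10756
  P(4)·log₂(P(4)/Q(4)) = 0.0956·log₂(0.0956/0.01) = 0.31137
  P(5)·log₂(P(5)/Q(5)) = 0.0099·log₂(0.0099/0.0751) = -0.02894

D_KL(P||Q) = -0.07121 - 0.03768 + 0.10756 + 0.31137 - 0.02894 = 0.28110 ≈ 0.2811 bits

D_KL(Q||P) = Σ Q(x) log₂(Q(x)/P(x))

Computing term by term:
  Q(1)·log₂(Q(1)/P(1)) = 0.4335·log₂(0.4335/0.3808) = 0.08106
  Q(2)·log₂(Q(2)/P(2)) = 0.3832·log₂(0.3832/0.3561) = 0.04055
  Q(3)·log₂(Q(3)/P(3)) = 0.0982·log₂(0.0982/0.1576) = -0.06702
  Q(4)·log₂(Q(4)/P(4)) = 0.01·log₂(0.01/0.0956) = -0.03257
  Q(5)·log₂(Q(5)/P(5)) = 0.0751·log₂(0.0751/0.0099) = 0.21954

D_KL(Q||P) = 0.08106 + 0.04055 - 0.06702 - 0.03257 + 0.21954 = 0.24156 ≈ 0.2416 bits

These are NOT equal (difference: 0.0395 bits). KL divergence is asymmetric: D_KL(P||Q) ≠ D_KL(Q||P) in general.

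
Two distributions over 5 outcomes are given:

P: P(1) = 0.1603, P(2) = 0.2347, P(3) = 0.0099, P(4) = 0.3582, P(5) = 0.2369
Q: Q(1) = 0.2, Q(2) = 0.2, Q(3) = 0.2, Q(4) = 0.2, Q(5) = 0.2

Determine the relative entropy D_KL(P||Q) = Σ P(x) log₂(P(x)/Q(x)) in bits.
0.3191 bits

D_KL(P||Q) = Σ P(x) log₂(P(x)/Q(x))

Computing term by term:
  P(1)·log₂(P(1)/Q(1)) = 0.1603·log₂(0.1603/0.2) = -0.05117
  P(2)·log₂(P(2)/Q(2)) = 0.2347·log₂(0.2347/0.2) = 0.05417
  P(3)·log₂(P(3)/Q(3)) = 0.0099·log₂(0.0099/0.2) = -0.04293
  P(4)·log₂(P(4)/Q(4)) = 0.3582·log₂(0.3582/0.2) = 0.30116
  P(5)·log₂(P(5)/Q(5)) = 0.2369·log₂(0.2369/0.2) = 0.05787

D_KL(P||Q) = -0.05117 + 0.05417 - 0.04293 + 0.30116 + 0.05787 = 0.31910 ≈ 0.3191 bits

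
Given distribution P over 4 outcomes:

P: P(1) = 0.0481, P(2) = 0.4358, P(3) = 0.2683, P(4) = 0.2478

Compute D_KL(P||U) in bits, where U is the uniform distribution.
0.2592 bits

U(i) = 1/4 for all i

D_KL(P||U) = Σ P(x) log₂(P(x) / (1/4))
           = Σ P(x) log₂(P(x)) + log₂(4)
           = log₂(4) - H(P)

H(P) = -Σ P(x) log₂(P(x)):
  -P(1)·log₂(P(1)) = -(0.0481)·log₂(0.0481) = 0.21057
  -P(2)·log₂(P(2)) = -(0.4358)·log₂(0.4358) = 0.52220
  -P(3)·log₂(P(3)) = -(0.2683)·log₂(0.2683) = 0.50926
  -P(4)·log₂(P(4)) = -(0.2478)·log₂(0.2478) = 0.49876
H(P) = 0.21057 + 0.52220 + 0.50926 + 0.49876 = 1.74079 bits

log₂(4) = 2.00000 bits

D_KL(P||U) = 2.00000 - 1.74079 = 0.25921 ≈ 0.2592 bits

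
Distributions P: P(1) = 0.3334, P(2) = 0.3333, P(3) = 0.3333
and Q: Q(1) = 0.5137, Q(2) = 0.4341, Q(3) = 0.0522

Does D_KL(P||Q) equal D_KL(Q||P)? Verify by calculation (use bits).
D_KL(P||Q) = 0.5565 bits, D_KL(Q||P) = 0.3462 bits. No — D_KL(P||Q) ≠ D_KL(Q||P) for this pair.

D_KL(P||Q) = Σ P(x) log₂(P(x)/Q(x))

Computing term by term:
  P(1)·log₂(P(1)/Q(1)) = 0.3334·log₂(0.3334/0.5137) = -0.20793
  P(2)·log₂(P(2)/Q(2)) = 0.3333·log₂(0.3333/0.4341) = -0.12706
  P(3)·log₂(P(3)/Q(3)) = 0.3333·log₂(0.3333/0.0522) = 0.89148

D_KL(P||Q) = -0.20793 - 0.12706 + 0.89148 = 0.55649 ≈ 0.5565 bits

D_KL(Q||P) = Σ Q(x) log₂(Q(x)/P(x))

Computing term by term:
  Q(1)·log₂(Q(1)/P(1)) = 0.5137·log₂(0.5137/0.3334) = 0.32038
  Q(2)·log₂(Q(2)/P(2)) = 0.4341·log₂(0.4341/0.3333) = 0.16548
  Q(3)·log₂(Q(3)/P(3)) = 0.0522·log₂(0.0522/0.3333) = -0.13962

D_KL(Q||P) = 0.32038 + 0.16548 - 0.13962 = 0.34624 ≈ 0.3462 bits

These are NOT equal (difference: 0.2103 bits). KL divergence is asymmetric: D_KL(P||Q) ≠ D_KL(Q||P) in general.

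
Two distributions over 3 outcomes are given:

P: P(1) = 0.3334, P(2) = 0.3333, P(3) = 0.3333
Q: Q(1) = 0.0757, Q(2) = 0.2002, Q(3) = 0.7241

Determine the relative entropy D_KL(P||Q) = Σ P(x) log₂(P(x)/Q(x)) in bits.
0.5851 bits

D_KL(P||Q) = Σ P(x) log₂(P(x)/Q(x))

Computing term by term:
  P(1)·log₂(P(1)/Q(1)) = 0.3334·log₂(0.3334/0.0757) = 0.71311
  P(2)·log₂(P(2)/Q(2)) = 0.3333·log₂(0.3333/0.2002) = 0.24510
  P(3)·log₂(P(3)/Q(3)) = 0.3333·log₂(0.3333/0.7241) = -0.37309

D_KL(P||Q) = 0.71311 + 0.24510 - 0.37309 = 0.58512 ≈ 0.5851 bits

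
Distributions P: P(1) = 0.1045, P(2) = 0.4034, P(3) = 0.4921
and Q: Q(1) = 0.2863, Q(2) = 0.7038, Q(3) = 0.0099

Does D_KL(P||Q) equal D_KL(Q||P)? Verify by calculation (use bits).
D_KL(P||Q) = 2.2973 bits, D_KL(Q||P) = 0.9256 bits. No — D_KL(P||Q) ≠ D_KL(Q||P) for this pair.

D_KL(P||Q) = Σ P(x) log₂(P(x)/Q(x))

Computing term by term:
  P(1)·log₂(P(1)/Q(1)) = 0.1045·log₂(0.1045/0.2863) = -0.15195
  P(2)·log₂(P(2)/Q(2)) = 0.4034·log₂(0.4034/0.7038) = -0.32391
  P(3)·log₂(P(3)/Q(3)) = 0.4921·log₂(0.4921/0.0099) = 2.77317

D_KL(P||Q) = -0.15195 - 0.32391 + 2.77317 = 2.29731 ≈ 2.2973 bits

D_KL(Q||P) = Σ Q(x) log₂(Q(x)/P(x))

Computing term by term:
  Q(1)·log₂(Q(1)/P(1)) = 0.2863·log₂(0.2863/0.1045) = 0.41629
  Q(2)·log₂(Q(2)/P(2)) = 0.7038·log₂(0.7038/0.4034) = 0.56512
  Q(3)·log₂(Q(3)/P(3)) = 0.0099·log₂(0.0099/0.4921) = -0.05579

D_KL(Q||P) = 0.41629 + 0.56512 - 0.05579 = 0.92562 ≈ 0.9256 bits

These are NOT equal (difference: 1.3717 bits). KL divergence is asymmetric: D_KL(P||Q) ≠ D_KL(Q||P) in general.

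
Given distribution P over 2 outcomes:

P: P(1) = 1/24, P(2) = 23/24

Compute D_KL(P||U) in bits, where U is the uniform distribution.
0.7501 bits

U(i) = 1/2 for all i

D_KL(P||U) = Σ P(x) log₂(P(x) / (1/2))
           = Σ P(x) log₂(P(x)) + log₂(2)
           = log₂(2) - H(P)

H(P) = -Σ P(x) log₂(P(x)):
  -P(1)·log₂(P(1)) = -(1/24)·log₂(1/24) = 0.19104
  -P(2)·log₂(P(2)) = -(23/24)·log₂(23/24) = 0.05884
H(P) = 0.19104 + 0.05884 = 0.24988 bits

log₂(2) = 1.00000 bits

D_KL(P||U) = 1.00000 - 0.24988 = 0.75012 ≈ 0.7501 bits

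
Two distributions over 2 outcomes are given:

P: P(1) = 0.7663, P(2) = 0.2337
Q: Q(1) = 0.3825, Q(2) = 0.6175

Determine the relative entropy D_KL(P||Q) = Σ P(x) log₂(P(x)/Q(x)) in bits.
0.4406 bits

D_KL(P||Q) = Σ P(x) log₂(P(x)/Q(x))

Computing term by term:
  P(1)·log₂(P(1)/Q(1)) = 0.7663·log₂(0.7663/0.3825) = 0.76818
  P(2)·log₂(P(2)/Q(2)) = 0.2337·log₂(0.2337/0.6175) = -0.32760

D_KL(P||Q) = 0.76818 - 0.32760 = 0.44058 ≈ 0.4406 bits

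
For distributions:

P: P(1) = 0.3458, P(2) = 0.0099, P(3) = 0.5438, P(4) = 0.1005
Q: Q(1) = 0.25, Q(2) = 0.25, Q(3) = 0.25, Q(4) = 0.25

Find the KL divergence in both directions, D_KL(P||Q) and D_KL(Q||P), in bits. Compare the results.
D_KL(P||Q) = 0.5933 bits, D_KL(Q||P) = 1.0960 bits. D_KL(Q||P) is larger than D_KL(P||Q) by 0.5027 bits; the two directions differ.

D_KL(P||Q) = Σ P(x) log₂(P(x)/Q(x))

Computing term by term:
  P(1)·log₂(P(1)/Q(1)) = 0.3458·log₂(0.3458/0.25) = 0.16184
  P(2)·log₂(P(2)/Q(2)) = 0.0099·log₂(0.0099/0.25) = -0.04612
  P(3)·log₂(P(3)/Q(3)) = 0.5438·log₂(0.5438/0.25) = 0.60968
  P(4)·log₂(P(4)/Q(4)) = 0.1005·log₂(0.1005/0.25) = -0.13213

D_KL(P||Q) = 0.16184 - 0.04612 + 0.60968 - 0.13213 = 0.59327 ≈ 0.5933 bits

D_KL(Q||P) = Σ Q(x) log₂(Q(x)/P(x))

Computing term by term:
  Q(1)·log₂(Q(1)/P(1)) = 0.25·log₂(0.25/0.3458) = -0.11700
  Q(2)·log₂(Q(2)/P(2)) = 0.25·log₂(0.25/0.0099) = 1.16459
  Q(3)·log₂(Q(3)/P(3)) = 0.25·log₂(0.25/0.5438) = -0.28029
  Q(4)·log₂(Q(4)/P(4)) = 0.25·log₂(0.25/0.1005) = 0.32868

D_KL(Q||P) = -0.11700 + 1.16459 - 0.28029 + 0.32868 = 1.09598 ≈ 1.0960 bits

These are NOT equal (difference: 0.5027 bits). KL divergence is asymmetric: D_KL(P||Q) ≠ D_KL(Q||P) in general.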